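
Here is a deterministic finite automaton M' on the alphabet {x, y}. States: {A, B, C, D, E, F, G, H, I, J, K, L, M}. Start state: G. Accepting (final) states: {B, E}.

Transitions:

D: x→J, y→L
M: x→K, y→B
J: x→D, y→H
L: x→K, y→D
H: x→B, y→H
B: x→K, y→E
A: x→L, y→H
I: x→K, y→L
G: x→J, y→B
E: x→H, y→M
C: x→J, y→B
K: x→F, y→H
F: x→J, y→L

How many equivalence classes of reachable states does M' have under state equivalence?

6

Reachable states from the start: {B,D,E,F,G,H,J,K,L,M}. Unreachable: {A,C,I} — drop them.
P0 = {B,E} | {D,F,G,H,J,K,L,M}.
Split {B,E} by δ(·,y) → {B} and {E}.
Refine {D,F,G,H,J,K,L,M} on symbol x: members go to different blocks, giving {D,F,G,J,K,L,M} and {H}.
Refine {D,F,G,J,K,L,M} on symbol y: members go to different blocks, giving {D,F,L} and {G,M} and {J,K}.
Stable partition: {B} | {D,F,L} | {E} | {H} | {G,M} | {J,K} — 6 equivalence classes.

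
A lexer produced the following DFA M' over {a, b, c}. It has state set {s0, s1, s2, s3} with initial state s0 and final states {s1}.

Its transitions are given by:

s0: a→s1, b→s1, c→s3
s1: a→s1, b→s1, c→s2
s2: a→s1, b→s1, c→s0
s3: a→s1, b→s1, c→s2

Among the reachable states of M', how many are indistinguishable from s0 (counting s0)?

Start with accepting vs non-accepting: {s1} | {s0,s2,s3}.
Stable partition: {s1} | {s0,s2,s3} — 2 equivalence classes.
The equivalence class containing s0 is {s0,s2,s3}, of size 3.

3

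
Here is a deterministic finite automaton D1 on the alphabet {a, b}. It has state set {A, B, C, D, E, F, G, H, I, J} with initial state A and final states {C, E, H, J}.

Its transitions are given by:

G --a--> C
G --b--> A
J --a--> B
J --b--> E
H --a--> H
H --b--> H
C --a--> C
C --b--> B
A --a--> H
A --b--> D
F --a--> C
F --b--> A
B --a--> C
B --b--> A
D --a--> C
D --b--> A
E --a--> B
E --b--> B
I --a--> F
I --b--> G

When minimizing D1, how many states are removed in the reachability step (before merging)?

5

Starting at A and following transitions, the reachable set is {A, B, C, D, H}. That leaves E, F, G, I, J unreachable — 5 in total.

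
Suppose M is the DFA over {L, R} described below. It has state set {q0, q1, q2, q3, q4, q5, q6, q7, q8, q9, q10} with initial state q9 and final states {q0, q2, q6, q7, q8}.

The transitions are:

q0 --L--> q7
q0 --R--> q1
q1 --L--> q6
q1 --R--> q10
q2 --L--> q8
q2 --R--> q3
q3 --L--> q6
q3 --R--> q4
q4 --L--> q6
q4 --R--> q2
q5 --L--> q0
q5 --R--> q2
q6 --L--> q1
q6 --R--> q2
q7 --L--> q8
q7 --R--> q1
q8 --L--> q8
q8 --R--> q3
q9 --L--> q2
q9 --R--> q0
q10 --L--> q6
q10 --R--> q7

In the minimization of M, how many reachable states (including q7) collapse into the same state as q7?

4

States {q5} cannot be reached from the start state, so discard them.
Initial partition by acceptance: {q0,q2,q6,q7,q8} | {q1,q3,q4,q9,q10}.
Refine {q0,q2,q6,q7,q8} on symbol L: members go to different blocks, giving {q0,q2,q7,q8} and {q6}.
Refine {q1,q3,q4,q9,q10} on symbol L: members go to different blocks, giving {q1,q3,q4,q10} and {q9}.
On input R, block {q1,q3,q4,q10} splits into {q1,q3} and {q4,q10}.
No further refinement is possible. Final partition (5 blocks): {q0,q2,q7,q8} | {q1,q3} | {q6} | {q9} | {q4,q10}.
State q7 belongs to the block {q0,q2,q7,q8}, which has 4 states.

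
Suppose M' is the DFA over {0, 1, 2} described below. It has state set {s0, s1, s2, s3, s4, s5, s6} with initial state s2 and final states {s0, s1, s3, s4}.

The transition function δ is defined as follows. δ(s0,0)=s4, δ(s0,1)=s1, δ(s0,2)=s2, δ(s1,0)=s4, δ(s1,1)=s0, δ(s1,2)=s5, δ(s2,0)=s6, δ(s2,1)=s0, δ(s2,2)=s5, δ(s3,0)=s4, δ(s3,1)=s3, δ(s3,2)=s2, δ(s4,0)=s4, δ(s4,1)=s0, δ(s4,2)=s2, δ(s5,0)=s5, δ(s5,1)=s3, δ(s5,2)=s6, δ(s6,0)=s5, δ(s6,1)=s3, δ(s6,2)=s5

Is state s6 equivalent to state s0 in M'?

No

All states are reachable from the start state.
P0 = {s0,s1,s3,s4} | {s2,s5,s6}.
Stable partition: {s0,s1,s3,s4} | {s2,s5,s6} — 2 equivalence classes.
s6 and s0 end up in different blocks, so they are distinguishable. For instance, the string 'ε' is accepted from only s0.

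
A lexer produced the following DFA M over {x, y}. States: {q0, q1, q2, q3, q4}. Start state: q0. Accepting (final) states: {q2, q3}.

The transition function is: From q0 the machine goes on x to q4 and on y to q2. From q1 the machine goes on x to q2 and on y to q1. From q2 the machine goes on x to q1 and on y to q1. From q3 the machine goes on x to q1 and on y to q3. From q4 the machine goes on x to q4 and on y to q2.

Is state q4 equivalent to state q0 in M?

Reachable states from the start: {q0,q1,q2,q4}. Unreachable: {q3} — drop them.
Start with accepting vs non-accepting: {q2} | {q0,q1,q4}.
Split {q0,q1,q4} by δ(·,x) → {q0,q4} and {q1}.
The partition is now stable with 3 blocks: {q2} | {q0,q4} | {q1}.
q4 and q0 lie in the same block of the stable partition, so they are equivalent — no string distinguishes them.

Yes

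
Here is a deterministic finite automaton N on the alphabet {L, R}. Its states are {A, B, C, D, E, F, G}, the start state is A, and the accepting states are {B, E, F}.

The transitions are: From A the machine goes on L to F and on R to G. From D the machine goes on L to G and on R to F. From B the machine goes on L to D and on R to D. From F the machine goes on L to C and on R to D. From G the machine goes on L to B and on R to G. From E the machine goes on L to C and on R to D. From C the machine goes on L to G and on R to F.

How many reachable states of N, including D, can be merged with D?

First remove the unreachable states {E}; 6 states remain.
Start with accepting vs non-accepting: {B,F} | {A,C,D,G}.
Split {A,C,D,G} by δ(·,L) → {A,G} and {C,D}.
The partition is now stable with 3 blocks: {B,F} | {A,G} | {C,D}.
The equivalence class containing D is {C,D}, of size 2.

2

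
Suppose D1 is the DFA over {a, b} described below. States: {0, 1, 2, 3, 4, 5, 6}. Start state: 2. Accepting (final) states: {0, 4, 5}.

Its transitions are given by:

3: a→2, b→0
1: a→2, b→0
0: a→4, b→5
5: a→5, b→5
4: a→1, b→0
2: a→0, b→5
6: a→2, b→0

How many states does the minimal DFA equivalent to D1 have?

States {3,6} cannot be reached from the start state, so discard them.
P0 = {0,4,5} | {1,2}.
Refine {0,4,5} on symbol a: members go to different blocks, giving {0,5} and {4}.
On input a, block {0,5} splits into {0} and {5}.
Split {1,2} by δ(·,a) → {1} and {2}.
The partition is now stable with 5 blocks: {0} | {1} | {4} | {5} | {2}.

5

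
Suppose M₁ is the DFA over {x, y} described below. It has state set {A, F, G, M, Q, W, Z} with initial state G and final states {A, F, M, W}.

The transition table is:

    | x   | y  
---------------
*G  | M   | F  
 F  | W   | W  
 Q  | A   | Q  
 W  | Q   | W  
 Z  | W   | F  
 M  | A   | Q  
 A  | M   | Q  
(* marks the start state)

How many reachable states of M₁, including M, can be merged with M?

2

States {Z} cannot be reached from the start state, so discard them.
Start with accepting vs non-accepting: {A,F,M,W} | {G,Q}.
Split {A,F,M,W} by δ(·,x) → {A,F,M} and {W}.
Split {A,F,M} by δ(·,x) → {A,M} and {F}.
On input y, block {G,Q} splits into {G} and {Q}.
Stable partition: {A,M} | {G} | {W} | {F} | {Q} — 5 equivalence classes.
The equivalence class containing M is {A,M}, of size 2.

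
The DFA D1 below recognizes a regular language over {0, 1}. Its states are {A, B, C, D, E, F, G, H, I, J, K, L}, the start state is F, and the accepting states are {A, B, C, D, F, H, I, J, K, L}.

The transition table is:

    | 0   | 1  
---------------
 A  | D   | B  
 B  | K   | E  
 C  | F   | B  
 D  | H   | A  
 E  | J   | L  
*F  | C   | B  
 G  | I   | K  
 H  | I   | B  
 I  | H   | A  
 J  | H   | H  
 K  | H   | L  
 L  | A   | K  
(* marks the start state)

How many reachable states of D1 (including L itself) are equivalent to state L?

2

Reachable states from the start: {A,B,C,D,E,F,H,I,J,K,L}. Unreachable: {G} — drop them.
Initial partition by acceptance: {A,B,C,D,F,H,I,J,K,L} | {E}.
Split {A,B,C,D,F,H,I,J,K,L} by δ(·,1) → {A,C,D,F,H,I,J,K,L} and {B}.
Refine {A,C,D,F,H,I,J,K,L} on symbol 1: members go to different blocks, giving {D,I,J,K,L} and {A,C,F,H}.
On input 1, block {D,I,J,K,L} splits into {D,I,J} and {K,L}.
Split {A,C,F,H} by δ(·,0) → {A,H} and {C,F}.
Stable partition: {D,I,J} | {E} | {B} | {A,H} | {K,L} | {C,F} — 6 equivalence classes.
State L belongs to the block {K,L}, which has 2 states.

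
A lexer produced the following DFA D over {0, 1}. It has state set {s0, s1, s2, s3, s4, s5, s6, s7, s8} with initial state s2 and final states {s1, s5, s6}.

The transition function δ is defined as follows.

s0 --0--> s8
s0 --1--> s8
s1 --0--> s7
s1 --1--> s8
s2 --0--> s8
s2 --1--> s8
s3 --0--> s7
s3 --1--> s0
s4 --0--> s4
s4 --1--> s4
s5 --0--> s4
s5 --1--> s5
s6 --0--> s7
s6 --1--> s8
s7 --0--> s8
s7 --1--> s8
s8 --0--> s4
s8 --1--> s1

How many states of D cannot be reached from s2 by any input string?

4

Starting at s2 and following transitions, the reachable set is {s1, s2, s4, s7, s8}. That leaves s0, s3, s5, s6 unreachable — 4 in total.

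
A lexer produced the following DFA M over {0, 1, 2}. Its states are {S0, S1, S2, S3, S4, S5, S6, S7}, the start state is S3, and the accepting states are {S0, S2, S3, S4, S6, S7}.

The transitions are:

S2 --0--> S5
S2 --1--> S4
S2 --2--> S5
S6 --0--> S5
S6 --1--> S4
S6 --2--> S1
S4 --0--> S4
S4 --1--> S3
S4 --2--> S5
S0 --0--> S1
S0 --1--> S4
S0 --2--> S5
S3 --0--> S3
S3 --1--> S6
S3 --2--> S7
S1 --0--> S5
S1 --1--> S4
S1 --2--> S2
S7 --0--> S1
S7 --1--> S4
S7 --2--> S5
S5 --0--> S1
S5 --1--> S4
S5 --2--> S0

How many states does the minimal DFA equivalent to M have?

4

All states are reachable from the start state.
Initial partition by acceptance: {S0,S2,S3,S4,S6,S7} | {S1,S5}.
Split {S0,S2,S3,S4,S6,S7} by δ(·,0) → {S0,S2,S6,S7} and {S3,S4}.
On input 1, block {S3,S4} splits into {S3} and {S4}.
Stable partition: {S0,S2,S6,S7} | {S1,S5} | {S3} | {S4} — 4 equivalence classes.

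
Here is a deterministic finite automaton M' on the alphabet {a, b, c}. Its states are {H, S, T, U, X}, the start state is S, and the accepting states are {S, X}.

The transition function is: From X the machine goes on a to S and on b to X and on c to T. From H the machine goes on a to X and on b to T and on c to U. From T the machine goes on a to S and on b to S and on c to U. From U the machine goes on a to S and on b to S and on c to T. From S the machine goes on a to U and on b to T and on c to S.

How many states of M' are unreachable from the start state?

Starting at S and following transitions, the reachable set is {S, T, U}. That leaves H, X unreachable — 2 in total.

2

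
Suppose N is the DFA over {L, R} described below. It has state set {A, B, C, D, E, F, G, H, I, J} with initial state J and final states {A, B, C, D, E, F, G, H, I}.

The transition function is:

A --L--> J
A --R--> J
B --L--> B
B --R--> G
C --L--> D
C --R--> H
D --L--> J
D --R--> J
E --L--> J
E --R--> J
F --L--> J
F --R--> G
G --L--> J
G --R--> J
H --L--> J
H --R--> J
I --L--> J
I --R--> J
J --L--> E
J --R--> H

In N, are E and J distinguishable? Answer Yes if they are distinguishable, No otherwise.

States {A,B,C,D,F,G,I} cannot be reached from the start state, so discard them.
Start with accepting vs non-accepting: {E,H} | {J}.
Stable partition: {E,H} | {J} — 2 equivalence classes.
E and J end up in different blocks, so they are distinguishable. For instance, the string 'ε' is accepted from only E.

Yes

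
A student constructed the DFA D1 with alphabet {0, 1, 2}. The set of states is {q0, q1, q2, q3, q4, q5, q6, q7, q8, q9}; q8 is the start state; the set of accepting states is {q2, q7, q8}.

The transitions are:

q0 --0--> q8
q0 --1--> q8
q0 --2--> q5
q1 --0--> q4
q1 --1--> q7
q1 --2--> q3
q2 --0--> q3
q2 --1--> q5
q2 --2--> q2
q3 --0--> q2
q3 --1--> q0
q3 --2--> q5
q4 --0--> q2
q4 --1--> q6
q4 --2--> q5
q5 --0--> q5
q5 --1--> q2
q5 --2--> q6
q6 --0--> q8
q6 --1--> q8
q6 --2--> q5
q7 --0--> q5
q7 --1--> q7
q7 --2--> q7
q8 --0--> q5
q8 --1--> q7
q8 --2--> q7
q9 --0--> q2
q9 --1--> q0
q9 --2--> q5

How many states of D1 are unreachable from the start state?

3

No path from q8 leads to q1, q4, q9; the other 7 states are all reachable.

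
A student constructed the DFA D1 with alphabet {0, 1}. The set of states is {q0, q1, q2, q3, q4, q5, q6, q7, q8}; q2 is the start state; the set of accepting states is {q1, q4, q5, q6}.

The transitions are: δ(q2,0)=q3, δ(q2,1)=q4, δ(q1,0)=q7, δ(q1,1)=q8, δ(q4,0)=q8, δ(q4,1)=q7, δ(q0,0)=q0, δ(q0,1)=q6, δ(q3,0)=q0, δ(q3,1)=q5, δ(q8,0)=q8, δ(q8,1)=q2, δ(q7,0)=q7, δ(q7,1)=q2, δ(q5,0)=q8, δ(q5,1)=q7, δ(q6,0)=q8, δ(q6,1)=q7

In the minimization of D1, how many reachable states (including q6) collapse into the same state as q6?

3

States {q1} cannot be reached from the start state, so discard them.
P0 = {q4,q5,q6} | {q0,q2,q3,q7,q8}.
On input 1, block {q0,q2,q3,q7,q8} splits into {q0,q2,q3} and {q7,q8}.
Stable partition: {q4,q5,q6} | {q0,q2,q3} | {q7,q8} — 3 equivalence classes.
The equivalence class containing q6 is {q4,q5,q6}, of size 3.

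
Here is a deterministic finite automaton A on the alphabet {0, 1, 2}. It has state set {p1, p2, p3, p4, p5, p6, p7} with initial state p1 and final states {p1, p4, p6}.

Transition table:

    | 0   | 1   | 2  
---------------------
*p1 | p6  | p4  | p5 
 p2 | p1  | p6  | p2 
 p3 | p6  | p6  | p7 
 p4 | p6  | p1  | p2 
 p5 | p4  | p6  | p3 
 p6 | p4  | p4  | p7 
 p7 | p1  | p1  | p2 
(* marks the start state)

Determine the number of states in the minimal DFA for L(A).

2

P0 = {p1,p4,p6} | {p2,p3,p5,p7}.
The partition is now stable with 2 blocks: {p1,p4,p6} | {p2,p3,p5,p7}.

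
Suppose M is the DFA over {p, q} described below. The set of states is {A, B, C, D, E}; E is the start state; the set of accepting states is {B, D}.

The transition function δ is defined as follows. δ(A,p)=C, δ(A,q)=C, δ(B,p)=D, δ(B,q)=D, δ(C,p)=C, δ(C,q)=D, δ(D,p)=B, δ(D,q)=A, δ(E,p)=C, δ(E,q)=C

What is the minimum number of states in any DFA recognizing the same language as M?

P0 = {B,D} | {A,C,E}.
Refine {B,D} on symbol q: members go to different blocks, giving {B} and {D}.
On input q, block {A,C,E} splits into {A,E} and {C}.
The partition is now stable with 4 blocks: {B} | {A,E} | {D} | {C}.

4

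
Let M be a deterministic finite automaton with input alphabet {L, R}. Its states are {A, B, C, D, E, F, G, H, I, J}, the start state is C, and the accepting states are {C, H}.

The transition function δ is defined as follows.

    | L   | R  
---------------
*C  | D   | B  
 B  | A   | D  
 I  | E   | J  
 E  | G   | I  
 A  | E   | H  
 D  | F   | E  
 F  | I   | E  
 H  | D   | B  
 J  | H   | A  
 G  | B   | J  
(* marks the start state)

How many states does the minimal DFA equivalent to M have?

Initial partition by acceptance: {C,H} | {A,B,D,E,F,G,I,J}.
Refine {A,B,D,E,F,G,I,J} on symbol L: members go to different blocks, giving {A,B,D,E,F,G,I} and {J}.
Refine {A,B,D,E,F,G,I} on symbol R: members go to different blocks, giving {B,D,E,F} and {G,I} and {A}.
Refine {B,D,E,F} on symbol L: members go to different blocks, giving {E,F} and {B} and {D}.
Split {E,F} by δ(·,R) → {E} and {F}.
On input L, block {G,I} splits into {G} and {I}.
No further refinement is possible. Final partition (9 blocks): {C,H} | {E} | {J} | {G} | {A} | {B} | {D} | {F} | {I}.

9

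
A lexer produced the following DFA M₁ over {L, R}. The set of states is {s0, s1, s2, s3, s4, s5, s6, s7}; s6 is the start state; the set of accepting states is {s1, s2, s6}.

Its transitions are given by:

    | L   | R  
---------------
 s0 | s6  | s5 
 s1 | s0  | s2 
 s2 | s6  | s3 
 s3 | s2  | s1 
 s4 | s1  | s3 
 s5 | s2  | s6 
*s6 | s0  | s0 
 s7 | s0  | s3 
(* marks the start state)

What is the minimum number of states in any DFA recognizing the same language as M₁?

6

First remove the unreachable states {s4,s7}; 6 states remain.
Start with accepting vs non-accepting: {s1,s2,s6} | {s0,s3,s5}.
On input L, block {s1,s2,s6} splits into {s1,s6} and {s2}.
Refine {s1,s6} on symbol R: members go to different blocks, giving {s1} and {s6}.
Split {s0,s3,s5} by δ(·,L) → {s3,s5} and {s0}.
Split {s3,s5} by δ(·,R) → {s3} and {s5}.
Stable partition: {s1} | {s3} | {s2} | {s6} | {s0} | {s5} — 6 equivalence classes.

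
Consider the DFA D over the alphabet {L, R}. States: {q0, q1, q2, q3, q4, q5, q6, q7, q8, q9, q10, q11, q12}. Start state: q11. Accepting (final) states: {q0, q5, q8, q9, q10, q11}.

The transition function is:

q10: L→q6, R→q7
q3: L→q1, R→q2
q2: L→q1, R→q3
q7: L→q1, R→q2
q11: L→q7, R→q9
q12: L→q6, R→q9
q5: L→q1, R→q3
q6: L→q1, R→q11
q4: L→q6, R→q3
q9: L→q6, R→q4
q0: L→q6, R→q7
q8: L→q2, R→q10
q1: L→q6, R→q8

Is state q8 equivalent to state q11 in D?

Yes

Reachable states from the start: {q1,q2,q3,q4,q6,q7,q8,q9,q10,q11}. Unreachable: {q0,q5,q12} — drop them.
Initial partition by acceptance: {q8,q9,q10,q11} | {q1,q2,q3,q4,q6,q7}.
Split {q8,q9,q10,q11} by δ(·,R) → {q8,q11} and {q9,q10}.
Refine {q1,q2,q3,q4,q6,q7} on symbol R: members go to different blocks, giving {q2,q3,q4,q7} and {q1,q6}.
Stable partition: {q8,q11} | {q2,q3,q4,q7} | {q9,q10} | {q1,q6} — 4 equivalence classes.
q8 and q11 lie in the same block of the stable partition, so they are equivalent — no string distinguishes them.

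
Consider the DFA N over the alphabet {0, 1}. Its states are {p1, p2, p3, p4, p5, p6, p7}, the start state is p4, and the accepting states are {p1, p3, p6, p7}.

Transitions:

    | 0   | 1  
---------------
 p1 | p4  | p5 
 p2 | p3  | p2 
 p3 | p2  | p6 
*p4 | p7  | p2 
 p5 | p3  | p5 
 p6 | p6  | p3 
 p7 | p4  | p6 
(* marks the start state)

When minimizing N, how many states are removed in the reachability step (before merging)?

No path from p4 leads to p1, p5; the other 5 states are all reachable.

2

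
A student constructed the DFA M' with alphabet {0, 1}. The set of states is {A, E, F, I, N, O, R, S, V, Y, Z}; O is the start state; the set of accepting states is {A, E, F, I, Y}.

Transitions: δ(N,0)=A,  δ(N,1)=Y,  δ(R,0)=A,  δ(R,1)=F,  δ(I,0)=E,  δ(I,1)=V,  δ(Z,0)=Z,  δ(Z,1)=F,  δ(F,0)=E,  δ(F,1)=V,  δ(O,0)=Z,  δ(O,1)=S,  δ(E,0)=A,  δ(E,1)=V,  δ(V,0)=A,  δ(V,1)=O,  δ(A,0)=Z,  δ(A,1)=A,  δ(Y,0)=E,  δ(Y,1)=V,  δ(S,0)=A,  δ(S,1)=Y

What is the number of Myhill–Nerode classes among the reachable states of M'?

Reachable states from the start: {A,E,F,O,S,V,Y,Z}. Unreachable: {I,N,R} — drop them.
P0 = {A,E,F,Y} | {O,S,V,Z}.
Split {A,E,F,Y} by δ(·,0) → {E,F,Y} and {A}.
On input 0, block {E,F,Y} splits into {F,Y} and {E}.
Split {O,S,V,Z} by δ(·,0) → {S,V} and {O,Z}.
Refine {S,V} on symbol 1: members go to different blocks, giving {S} and {V}.
Split {O,Z} by δ(·,1) → {Z} and {O}.
No further refinement is possible. Final partition (7 blocks): {F,Y} | {S} | {A} | {E} | {Z} | {V} | {O}.

7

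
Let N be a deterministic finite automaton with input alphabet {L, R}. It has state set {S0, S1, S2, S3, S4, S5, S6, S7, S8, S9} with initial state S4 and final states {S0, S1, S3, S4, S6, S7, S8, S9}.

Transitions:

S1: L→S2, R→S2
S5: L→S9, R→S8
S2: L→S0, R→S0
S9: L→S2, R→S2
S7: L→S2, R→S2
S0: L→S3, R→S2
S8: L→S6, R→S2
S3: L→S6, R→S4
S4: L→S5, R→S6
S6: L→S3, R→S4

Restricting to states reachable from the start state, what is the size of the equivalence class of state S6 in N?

First remove the unreachable states {S1,S7}; 8 states remain.
Start with accepting vs non-accepting: {S0,S3,S4,S6,S8,S9} | {S2,S5}.
Split {S0,S3,S4,S6,S8,S9} by δ(·,L) → {S0,S3,S6,S8} and {S4,S9}.
On input R, block {S0,S3,S6,S8} splits into {S0,S8} and {S3,S6}.
On input L, block {S2,S5} splits into {S2} and {S5}.
On input L, block {S4,S9} splits into {S4} and {S9}.
Stable partition: {S0,S8} | {S2} | {S4} | {S3,S6} | {S5} | {S9} — 6 equivalence classes.
The equivalence class containing S6 is {S3,S6}, of size 2.

2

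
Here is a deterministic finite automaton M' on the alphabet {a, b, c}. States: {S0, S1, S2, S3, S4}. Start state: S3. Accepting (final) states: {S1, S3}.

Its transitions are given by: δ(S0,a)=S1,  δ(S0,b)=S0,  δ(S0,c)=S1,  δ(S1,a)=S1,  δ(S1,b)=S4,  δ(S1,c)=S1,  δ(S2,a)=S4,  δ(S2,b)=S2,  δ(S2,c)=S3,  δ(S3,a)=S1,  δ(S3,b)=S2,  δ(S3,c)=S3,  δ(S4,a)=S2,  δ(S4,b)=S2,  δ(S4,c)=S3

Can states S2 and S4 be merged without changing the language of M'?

States {S0} cannot be reached from the start state, so discard them.
P0 = {S1,S3} | {S2,S4}.
No further refinement is possible. Final partition (2 blocks): {S1,S3} | {S2,S4}.
S2 and S4 lie in the same block of the stable partition, so they are equivalent — no string distinguishes them.

Yes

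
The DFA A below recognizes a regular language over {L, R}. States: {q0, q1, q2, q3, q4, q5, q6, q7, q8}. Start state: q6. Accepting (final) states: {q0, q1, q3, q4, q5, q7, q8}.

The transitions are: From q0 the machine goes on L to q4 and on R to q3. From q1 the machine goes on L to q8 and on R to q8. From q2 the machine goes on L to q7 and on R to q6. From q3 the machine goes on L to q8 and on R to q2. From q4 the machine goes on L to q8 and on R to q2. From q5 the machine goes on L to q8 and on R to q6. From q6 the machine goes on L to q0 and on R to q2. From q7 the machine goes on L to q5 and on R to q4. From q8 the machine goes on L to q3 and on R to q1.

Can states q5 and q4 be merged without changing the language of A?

All states are reachable from the start state.
Start with accepting vs non-accepting: {q0,q1,q3,q4,q5,q7,q8} | {q2,q6}.
Refine {q0,q1,q3,q4,q5,q7,q8} on symbol R: members go to different blocks, giving {q0,q1,q7,q8} and {q3,q4,q5}.
Split {q0,q1,q7,q8} by δ(·,L) → {q0,q7,q8} and {q1}.
Split {q0,q7,q8} by δ(·,R) → {q0,q7} and {q8}.
No further refinement is possible. Final partition (5 blocks): {q0,q7} | {q2,q6} | {q3,q4,q5} | {q1} | {q8}.
q5 and q4 lie in the same block of the stable partition, so they are equivalent — no string distinguishes them.

Yes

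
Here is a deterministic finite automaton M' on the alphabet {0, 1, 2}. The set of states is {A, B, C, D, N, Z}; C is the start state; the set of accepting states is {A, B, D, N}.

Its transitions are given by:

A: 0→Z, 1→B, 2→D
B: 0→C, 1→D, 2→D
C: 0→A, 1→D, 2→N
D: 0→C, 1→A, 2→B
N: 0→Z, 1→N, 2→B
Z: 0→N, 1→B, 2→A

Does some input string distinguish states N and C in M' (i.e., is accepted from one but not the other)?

All states are reachable from the start state.
Start with accepting vs non-accepting: {A,B,D,N} | {C,Z}.
Stable partition: {A,B,D,N} | {C,Z} — 2 equivalence classes.
N and C end up in different blocks, so they are distinguishable. For instance, the string 'ε' is accepted from only N.

Yes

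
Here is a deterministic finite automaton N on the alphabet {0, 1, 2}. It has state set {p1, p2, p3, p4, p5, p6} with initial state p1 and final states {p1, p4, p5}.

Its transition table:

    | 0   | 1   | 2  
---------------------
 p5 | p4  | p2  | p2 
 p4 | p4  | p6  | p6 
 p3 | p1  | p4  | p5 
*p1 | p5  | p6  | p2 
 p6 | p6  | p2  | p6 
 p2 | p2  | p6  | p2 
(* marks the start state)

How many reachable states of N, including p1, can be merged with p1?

3

First remove the unreachable states {p3}; 5 states remain.
Start with accepting vs non-accepting: {p1,p4,p5} | {p2,p6}.
No further refinement is possible. Final partition (2 blocks): {p1,p4,p5} | {p2,p6}.
State p1 belongs to the block {p1,p4,p5}, which has 3 states.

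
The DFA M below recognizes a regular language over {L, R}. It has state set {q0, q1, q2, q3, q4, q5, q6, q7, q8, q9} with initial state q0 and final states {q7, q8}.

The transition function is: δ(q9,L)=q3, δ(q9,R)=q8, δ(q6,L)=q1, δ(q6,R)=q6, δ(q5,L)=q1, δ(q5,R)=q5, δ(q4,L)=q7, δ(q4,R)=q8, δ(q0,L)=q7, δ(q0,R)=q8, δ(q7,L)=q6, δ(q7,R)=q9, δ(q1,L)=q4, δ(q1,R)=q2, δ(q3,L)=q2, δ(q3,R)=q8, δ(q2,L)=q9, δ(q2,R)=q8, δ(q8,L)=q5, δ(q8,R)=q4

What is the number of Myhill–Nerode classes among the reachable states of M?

6

Initial partition by acceptance: {q7,q8} | {q0,q1,q2,q3,q4,q5,q6,q9}.
On input L, block {q0,q1,q2,q3,q4,q5,q6,q9} splits into {q1,q2,q3,q5,q6,q9} and {q0,q4}.
On input R, block {q7,q8} splits into {q7} and {q8}.
Refine {q1,q2,q3,q5,q6,q9} on symbol L: members go to different blocks, giving {q2,q3,q5,q6,q9} and {q1}.
Refine {q2,q3,q5,q6,q9} on symbol L: members go to different blocks, giving {q2,q3,q9} and {q5,q6}.
Stable partition: {q7} | {q2,q3,q9} | {q0,q4} | {q8} | {q1} | {q5,q6} — 6 equivalence classes.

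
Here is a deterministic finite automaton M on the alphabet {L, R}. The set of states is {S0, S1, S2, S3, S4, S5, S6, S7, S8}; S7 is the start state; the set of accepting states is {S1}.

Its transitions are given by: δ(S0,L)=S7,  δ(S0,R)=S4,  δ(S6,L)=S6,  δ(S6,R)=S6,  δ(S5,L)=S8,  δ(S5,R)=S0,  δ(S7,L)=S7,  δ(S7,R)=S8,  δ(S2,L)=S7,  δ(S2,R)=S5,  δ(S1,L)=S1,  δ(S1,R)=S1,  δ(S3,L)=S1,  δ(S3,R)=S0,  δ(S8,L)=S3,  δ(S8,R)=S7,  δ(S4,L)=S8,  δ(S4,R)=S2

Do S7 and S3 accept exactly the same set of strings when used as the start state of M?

First remove the unreachable states {S6}; 8 states remain.
Initial partition by acceptance: {S1} | {S0,S2,S3,S4,S5,S7,S8}.
On input L, block {S0,S2,S3,S4,S5,S7,S8} splits into {S0,S2,S4,S5,S7,S8} and {S3}.
Split {S0,S2,S4,S5,S7,S8} by δ(·,L) → {S0,S2,S4,S5,S7} and {S8}.
Refine {S0,S2,S4,S5,S7} on symbol L: members go to different blocks, giving {S0,S2,S7} and {S4,S5}.
On input R, block {S0,S2,S7} splits into {S0,S2} and {S7}.
No further refinement is possible. Final partition (6 blocks): {S1} | {S0,S2} | {S3} | {S8} | {S4,S5} | {S7}.
S7 and S3 end up in different blocks, so they are distinguishable. For instance, the string 'L' is accepted from only S3.

No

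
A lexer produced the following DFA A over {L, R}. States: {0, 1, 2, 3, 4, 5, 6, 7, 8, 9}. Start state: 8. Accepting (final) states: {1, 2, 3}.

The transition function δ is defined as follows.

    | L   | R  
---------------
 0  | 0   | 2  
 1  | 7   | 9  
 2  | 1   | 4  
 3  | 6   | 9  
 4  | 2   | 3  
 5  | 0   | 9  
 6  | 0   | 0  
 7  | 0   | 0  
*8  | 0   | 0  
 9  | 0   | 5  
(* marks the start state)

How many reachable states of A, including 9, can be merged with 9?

Every state is reachable, so we keep all 10.
Start with accepting vs non-accepting: {1,2,3} | {0,4,5,6,7,8,9}.
Refine {1,2,3} on symbol L: members go to different blocks, giving {1,3} and {2}.
Split {0,4,5,6,7,8,9} by δ(·,L) → {0,5,6,7,8,9} and {4}.
On input R, block {0,5,6,7,8,9} splits into {5,6,7,8,9} and {0}.
Refine {5,6,7,8,9} on symbol R: members go to different blocks, giving {6,7,8} and {5,9}.
The partition is now stable with 6 blocks: {1,3} | {6,7,8} | {2} | {4} | {0} | {5,9}.
State 9 belongs to the block {5,9}, which has 2 states.

2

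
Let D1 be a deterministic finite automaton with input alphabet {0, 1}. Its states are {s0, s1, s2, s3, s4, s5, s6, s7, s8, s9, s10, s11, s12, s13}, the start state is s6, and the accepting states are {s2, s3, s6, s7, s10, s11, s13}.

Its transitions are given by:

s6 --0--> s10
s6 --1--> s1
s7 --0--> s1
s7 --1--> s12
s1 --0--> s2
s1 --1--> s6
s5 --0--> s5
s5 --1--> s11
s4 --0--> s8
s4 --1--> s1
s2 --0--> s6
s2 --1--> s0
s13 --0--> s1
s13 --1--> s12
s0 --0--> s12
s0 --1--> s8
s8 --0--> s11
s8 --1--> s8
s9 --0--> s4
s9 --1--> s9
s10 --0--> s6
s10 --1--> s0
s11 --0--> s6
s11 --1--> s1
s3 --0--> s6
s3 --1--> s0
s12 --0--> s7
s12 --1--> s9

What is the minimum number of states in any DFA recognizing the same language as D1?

States {s3,s5,s13} cannot be reached from the start state, so discard them.
Start with accepting vs non-accepting: {s2,s6,s7,s10,s11} | {s0,s1,s4,s8,s9,s12}.
On input 0, block {s2,s6,s7,s10,s11} splits into {s2,s6,s10,s11} and {s7}.
Split {s0,s1,s4,s8,s9,s12} by δ(·,0) → {s0,s4,s9} and {s1,s8} and {s12}.
Split {s2,s6,s10,s11} by δ(·,1) → {s2,s10} and {s6,s11}.
Split {s0,s4,s9} by δ(·,0) → {s0} and {s4} and {s9}.
Split {s1,s8} by δ(·,0) → {s1} and {s8}.
Split {s6,s11} by δ(·,0) → {s6} and {s11}.
Stable partition: {s2,s10} | {s0} | {s7} | {s1} | {s12} | {s6} | {s4} | {s9} | {s8} | {s11} — 10 equivalence classes.

10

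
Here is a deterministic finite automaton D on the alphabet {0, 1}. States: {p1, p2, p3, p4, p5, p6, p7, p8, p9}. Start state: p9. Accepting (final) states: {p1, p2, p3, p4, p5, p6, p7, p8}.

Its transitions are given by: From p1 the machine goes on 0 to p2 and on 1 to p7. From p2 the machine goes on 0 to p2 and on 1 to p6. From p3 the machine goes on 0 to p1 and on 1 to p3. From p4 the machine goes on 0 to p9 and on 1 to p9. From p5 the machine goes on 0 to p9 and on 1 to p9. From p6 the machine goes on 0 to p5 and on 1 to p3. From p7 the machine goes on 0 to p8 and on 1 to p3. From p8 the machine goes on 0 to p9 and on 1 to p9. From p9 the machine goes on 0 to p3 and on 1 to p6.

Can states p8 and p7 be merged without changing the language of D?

No

Reachable states from the start: {p1,p2,p3,p5,p6,p7,p8,p9}. Unreachable: {p4} — drop them.
Initial partition by acceptance: {p1,p2,p3,p5,p6,p7,p8} | {p9}.
Refine {p1,p2,p3,p5,p6,p7,p8} on symbol 0: members go to different blocks, giving {p1,p2,p3,p6,p7} and {p5,p8}.
Split {p1,p2,p3,p6,p7} by δ(·,0) → {p1,p2,p3} and {p6,p7}.
Refine {p1,p2,p3} on symbol 1: members go to different blocks, giving {p1,p2} and {p3}.
No further refinement is possible. Final partition (5 blocks): {p1,p2} | {p9} | {p5,p8} | {p6,p7} | {p3}.
p8 and p7 end up in different blocks, so they are distinguishable. For instance, the string '0' is accepted from only p7.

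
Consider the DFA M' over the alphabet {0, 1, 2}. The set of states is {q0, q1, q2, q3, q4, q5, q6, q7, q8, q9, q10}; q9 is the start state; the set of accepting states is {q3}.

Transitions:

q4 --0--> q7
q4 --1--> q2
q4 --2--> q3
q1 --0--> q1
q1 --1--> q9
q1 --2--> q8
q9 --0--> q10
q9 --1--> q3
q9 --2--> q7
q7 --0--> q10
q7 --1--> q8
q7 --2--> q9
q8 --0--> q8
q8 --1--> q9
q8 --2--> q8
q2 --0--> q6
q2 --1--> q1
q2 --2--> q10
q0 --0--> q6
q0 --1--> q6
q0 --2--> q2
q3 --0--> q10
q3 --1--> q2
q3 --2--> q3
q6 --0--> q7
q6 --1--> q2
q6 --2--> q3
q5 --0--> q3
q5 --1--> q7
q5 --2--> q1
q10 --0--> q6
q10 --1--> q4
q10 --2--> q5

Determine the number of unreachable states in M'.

Starting at q9 and following transitions, the reachable set is {q1, q2, q3, q4, q5, q6, q7, q8, q9, q10}. That leaves q0 unreachable — 1 in total.

1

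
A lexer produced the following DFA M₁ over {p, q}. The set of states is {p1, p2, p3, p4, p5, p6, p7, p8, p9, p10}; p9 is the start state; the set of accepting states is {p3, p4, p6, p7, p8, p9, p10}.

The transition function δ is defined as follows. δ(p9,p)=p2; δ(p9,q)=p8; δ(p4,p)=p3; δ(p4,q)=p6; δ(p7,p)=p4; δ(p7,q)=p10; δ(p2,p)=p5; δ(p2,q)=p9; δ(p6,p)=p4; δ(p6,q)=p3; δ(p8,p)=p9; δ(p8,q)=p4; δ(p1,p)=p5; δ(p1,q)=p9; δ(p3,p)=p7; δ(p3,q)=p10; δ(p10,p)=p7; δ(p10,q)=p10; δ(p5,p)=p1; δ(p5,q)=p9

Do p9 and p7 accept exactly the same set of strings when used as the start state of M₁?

Every state is reachable, so we keep all 10.
Initial partition by acceptance: {p3,p4,p6,p7,p8,p9,p10} | {p1,p2,p5}.
On input p, block {p3,p4,p6,p7,p8,p9,p10} splits into {p3,p4,p6,p7,p8,p10} and {p9}.
On input p, block {p3,p4,p6,p7,p8,p10} splits into {p3,p4,p6,p7,p10} and {p8}.
No further refinement is possible. Final partition (4 blocks): {p3,p4,p6,p7,p10} | {p1,p2,p5} | {p9} | {p8}.
p9 and p7 end up in different blocks, so they are distinguishable. For instance, the string 'p' is accepted from only p7.

No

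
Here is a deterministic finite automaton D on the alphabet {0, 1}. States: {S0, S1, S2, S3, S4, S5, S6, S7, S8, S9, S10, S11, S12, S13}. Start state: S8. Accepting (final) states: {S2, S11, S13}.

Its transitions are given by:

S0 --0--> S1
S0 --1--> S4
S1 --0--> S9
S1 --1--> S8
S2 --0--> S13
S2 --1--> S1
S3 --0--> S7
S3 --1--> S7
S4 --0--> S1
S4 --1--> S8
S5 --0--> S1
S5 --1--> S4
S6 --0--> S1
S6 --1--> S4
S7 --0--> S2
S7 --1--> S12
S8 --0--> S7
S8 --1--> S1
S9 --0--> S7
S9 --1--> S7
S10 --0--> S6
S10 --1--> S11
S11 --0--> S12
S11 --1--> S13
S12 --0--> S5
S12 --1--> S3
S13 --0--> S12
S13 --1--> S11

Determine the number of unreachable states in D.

3

BFS from S8 reaches {S1, S2, S3, S4, S5, S7, S8, S9, S11, S12, S13}; the 3 state(s) S0, S6, S10 are never visited.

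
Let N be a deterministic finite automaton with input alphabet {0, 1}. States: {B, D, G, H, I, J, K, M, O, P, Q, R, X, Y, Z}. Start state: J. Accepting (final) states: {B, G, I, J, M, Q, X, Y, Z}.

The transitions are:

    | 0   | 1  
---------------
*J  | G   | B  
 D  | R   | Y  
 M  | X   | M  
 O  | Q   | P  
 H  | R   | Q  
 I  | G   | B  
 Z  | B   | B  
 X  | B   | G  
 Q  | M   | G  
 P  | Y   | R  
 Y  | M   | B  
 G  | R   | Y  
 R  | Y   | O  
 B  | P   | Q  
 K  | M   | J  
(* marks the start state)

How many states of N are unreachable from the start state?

5

No path from J leads to D, H, I, K, Z; the other 10 states are all reachable.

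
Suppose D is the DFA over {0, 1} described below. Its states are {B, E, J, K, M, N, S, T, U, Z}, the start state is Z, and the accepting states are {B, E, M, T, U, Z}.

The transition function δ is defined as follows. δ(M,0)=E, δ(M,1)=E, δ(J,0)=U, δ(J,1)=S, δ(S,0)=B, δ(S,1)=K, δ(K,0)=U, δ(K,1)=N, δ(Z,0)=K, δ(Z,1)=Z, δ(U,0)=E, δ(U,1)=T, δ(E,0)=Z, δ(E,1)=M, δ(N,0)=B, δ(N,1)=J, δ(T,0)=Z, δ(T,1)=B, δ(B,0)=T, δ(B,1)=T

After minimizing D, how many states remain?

4

Initial partition by acceptance: {B,E,M,T,U,Z} | {J,K,N,S}.
Split {B,E,M,T,U,Z} by δ(·,0) → {B,E,M,T,U} and {Z}.
On input 0, block {B,E,M,T,U} splits into {B,M,U} and {E,T}.
The partition is now stable with 4 blocks: {B,M,U} | {J,K,N,S} | {Z} | {E,T}.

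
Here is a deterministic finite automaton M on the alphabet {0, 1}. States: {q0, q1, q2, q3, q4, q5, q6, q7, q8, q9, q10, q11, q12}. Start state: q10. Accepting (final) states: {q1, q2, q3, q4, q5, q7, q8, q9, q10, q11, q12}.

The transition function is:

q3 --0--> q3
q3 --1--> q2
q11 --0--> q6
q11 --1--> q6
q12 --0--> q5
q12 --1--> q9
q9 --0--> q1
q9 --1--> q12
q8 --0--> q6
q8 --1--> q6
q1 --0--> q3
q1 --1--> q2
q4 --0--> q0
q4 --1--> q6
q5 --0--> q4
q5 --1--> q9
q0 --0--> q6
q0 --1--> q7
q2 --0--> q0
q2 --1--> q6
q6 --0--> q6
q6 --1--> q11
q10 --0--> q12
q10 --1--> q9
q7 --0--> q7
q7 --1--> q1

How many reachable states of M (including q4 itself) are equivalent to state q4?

2

First remove the unreachable states {q8}; 12 states remain.
Start with accepting vs non-accepting: {q1,q2,q3,q4,q5,q7,q9,q10,q11,q12} | {q0,q6}.
On input 0, block {q1,q2,q3,q4,q5,q7,q9,q10,q11,q12} splits into {q1,q3,q5,q7,q9,q10,q12} and {q2,q4,q11}.
On input 0, block {q1,q3,q5,q7,q9,q10,q12} splits into {q1,q3,q7,q9,q10,q12} and {q5}.
On input 0, block {q1,q3,q7,q9,q10,q12} splits into {q1,q3,q7,q9,q10} and {q12}.
On input 0, block {q1,q3,q7,q9,q10} splits into {q1,q3,q7,q9} and {q10}.
Split {q1,q3,q7,q9} by δ(·,1) → {q1,q3} and {q7} and {q9}.
Split {q0,q6} by δ(·,1) → {q0} and {q6}.
On input 0, block {q2,q4,q11} splits into {q2,q4} and {q11}.
No further refinement is possible. Final partition (10 blocks): {q1,q3} | {q0} | {q2,q4} | {q5} | {q12} | {q10} | {q7} | {q9} | {q6} | {q11}.
The equivalence class containing q4 is {q2,q4}, of size 2.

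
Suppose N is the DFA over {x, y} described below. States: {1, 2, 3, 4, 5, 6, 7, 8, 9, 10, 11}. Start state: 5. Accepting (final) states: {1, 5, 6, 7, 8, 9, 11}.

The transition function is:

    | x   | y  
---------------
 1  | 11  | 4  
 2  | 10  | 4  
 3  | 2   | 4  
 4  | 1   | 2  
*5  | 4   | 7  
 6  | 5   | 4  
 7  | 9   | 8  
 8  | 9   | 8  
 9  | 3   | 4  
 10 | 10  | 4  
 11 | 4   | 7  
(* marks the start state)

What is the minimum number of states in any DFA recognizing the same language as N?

6

First remove the unreachable states {6}; 10 states remain.
P0 = {1,5,7,8,9,11} | {2,3,4,10}.
Split {1,5,7,8,9,11} by δ(·,x) → {1,7,8} and {5,9,11}.
Refine {1,7,8} on symbol y: members go to different blocks, giving {7,8} and {1}.
Refine {2,3,4,10} on symbol x: members go to different blocks, giving {2,3,10} and {4}.
Split {5,9,11} by δ(·,x) → {5,11} and {9}.
The partition is now stable with 6 blocks: {7,8} | {2,3,10} | {5,11} | {1} | {4} | {9}.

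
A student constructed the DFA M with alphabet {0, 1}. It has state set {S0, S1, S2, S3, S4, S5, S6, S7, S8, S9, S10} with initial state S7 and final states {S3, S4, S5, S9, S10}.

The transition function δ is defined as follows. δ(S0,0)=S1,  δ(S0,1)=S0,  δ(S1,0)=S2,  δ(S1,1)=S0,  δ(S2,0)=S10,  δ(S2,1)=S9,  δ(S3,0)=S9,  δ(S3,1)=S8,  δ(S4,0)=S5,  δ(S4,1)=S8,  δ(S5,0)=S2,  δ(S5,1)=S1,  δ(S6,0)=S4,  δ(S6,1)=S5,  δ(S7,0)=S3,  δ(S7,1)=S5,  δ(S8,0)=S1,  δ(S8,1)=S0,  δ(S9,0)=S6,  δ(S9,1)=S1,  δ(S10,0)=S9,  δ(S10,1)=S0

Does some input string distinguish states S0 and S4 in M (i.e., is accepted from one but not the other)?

Yes

Every state is reachable, so we keep all 11.
Initial partition by acceptance: {S3,S4,S5,S9,S10} | {S0,S1,S2,S6,S7,S8}.
Split {S3,S4,S5,S9,S10} by δ(·,0) → {S3,S4,S10} and {S5,S9}.
Refine {S0,S1,S2,S6,S7,S8} on symbol 0: members go to different blocks, giving {S0,S1,S8} and {S2,S6,S7}.
Refine {S0,S1,S8} on symbol 0: members go to different blocks, giving {S0,S8} and {S1}.
Stable partition: {S3,S4,S10} | {S0,S8} | {S5,S9} | {S2,S6,S7} | {S1} — 5 equivalence classes.
S0 and S4 end up in different blocks, so they are distinguishable. For instance, the string 'ε' is accepted from only S4.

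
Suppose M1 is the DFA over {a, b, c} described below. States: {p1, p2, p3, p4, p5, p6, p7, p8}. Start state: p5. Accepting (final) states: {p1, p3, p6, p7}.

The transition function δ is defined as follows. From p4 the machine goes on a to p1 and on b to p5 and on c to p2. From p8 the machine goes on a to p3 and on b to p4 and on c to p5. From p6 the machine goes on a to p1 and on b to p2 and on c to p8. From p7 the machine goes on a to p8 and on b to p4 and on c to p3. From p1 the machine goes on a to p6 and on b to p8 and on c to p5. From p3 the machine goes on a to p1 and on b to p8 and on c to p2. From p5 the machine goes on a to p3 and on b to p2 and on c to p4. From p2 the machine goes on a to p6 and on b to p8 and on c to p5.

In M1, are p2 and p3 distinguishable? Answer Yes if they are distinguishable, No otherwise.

First remove the unreachable states {p7}; 7 states remain.
Initial partition by acceptance: {p1,p3,p6} | {p2,p4,p5,p8}.
Stable partition: {p1,p3,p6} | {p2,p4,p5,p8} — 2 equivalence classes.
p2 and p3 end up in different blocks, so they are distinguishable. For instance, the string 'ε' is accepted from only p3.

Yes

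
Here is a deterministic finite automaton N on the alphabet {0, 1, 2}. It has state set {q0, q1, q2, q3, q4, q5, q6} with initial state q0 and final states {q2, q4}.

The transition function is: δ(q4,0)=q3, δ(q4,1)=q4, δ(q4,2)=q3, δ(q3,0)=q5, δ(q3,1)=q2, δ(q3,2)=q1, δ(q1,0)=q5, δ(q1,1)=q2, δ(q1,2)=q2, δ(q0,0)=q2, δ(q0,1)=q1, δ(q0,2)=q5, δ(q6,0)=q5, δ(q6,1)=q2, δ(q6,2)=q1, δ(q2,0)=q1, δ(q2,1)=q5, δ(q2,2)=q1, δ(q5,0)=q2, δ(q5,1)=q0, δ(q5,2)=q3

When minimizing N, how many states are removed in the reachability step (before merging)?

No path from q0 leads to q4, q6; the other 5 states are all reachable.

2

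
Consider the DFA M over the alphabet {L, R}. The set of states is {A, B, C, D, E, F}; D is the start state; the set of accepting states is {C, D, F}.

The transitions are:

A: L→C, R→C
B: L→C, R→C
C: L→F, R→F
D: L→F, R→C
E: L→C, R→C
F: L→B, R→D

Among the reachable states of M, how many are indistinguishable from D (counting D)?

Reachable states from the start: {B,C,D,F}. Unreachable: {A,E} — drop them.
Start with accepting vs non-accepting: {C,D,F} | {B}.
Split {C,D,F} by δ(·,L) → {C,D} and {F}.
On input R, block {C,D} splits into {C} and {D}.
Stable partition: {C} | {B} | {F} | {D} — 4 equivalence classes.
State D belongs to the block {D}, which has 1 states.

1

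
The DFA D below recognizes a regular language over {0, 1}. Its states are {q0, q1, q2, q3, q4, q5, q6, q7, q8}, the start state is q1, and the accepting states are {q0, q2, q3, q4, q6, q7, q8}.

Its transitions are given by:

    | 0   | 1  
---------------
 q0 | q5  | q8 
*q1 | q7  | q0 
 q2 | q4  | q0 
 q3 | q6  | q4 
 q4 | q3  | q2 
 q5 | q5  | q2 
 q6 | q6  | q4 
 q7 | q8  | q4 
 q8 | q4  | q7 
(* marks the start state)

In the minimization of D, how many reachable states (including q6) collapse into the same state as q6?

2

Every state is reachable, so we keep all 9.
P0 = {q0,q2,q3,q4,q6,q7,q8} | {q1,q5}.
On input 0, block {q0,q2,q3,q4,q6,q7,q8} splits into {q2,q3,q4,q6,q7,q8} and {q0}.
Refine {q2,q3,q4,q6,q7,q8} on symbol 1: members go to different blocks, giving {q3,q4,q6,q7,q8} and {q2}.
On input 1, block {q3,q4,q6,q7,q8} splits into {q3,q6,q7,q8} and {q4}.
Split {q3,q6,q7,q8} by δ(·,0) → {q3,q6,q7} and {q8}.
Refine {q3,q6,q7} on symbol 0: members go to different blocks, giving {q3,q6} and {q7}.
Split {q1,q5} by δ(·,0) → {q1} and {q5}.
Stable partition: {q3,q6} | {q1} | {q0} | {q2} | {q4} | {q8} | {q7} | {q5} — 8 equivalence classes.
The equivalence class containing q6 is {q3,q6}, of size 2.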